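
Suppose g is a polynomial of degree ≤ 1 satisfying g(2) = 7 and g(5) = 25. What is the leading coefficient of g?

Write g(t) = at + b. Substituting each data point gives a linear system:
  2a + b = 7
  5a + b = 25
Solving the system yields a = 6, b = -5.
So g(t) = 6t - 5.
The leading coefficient is 6.

6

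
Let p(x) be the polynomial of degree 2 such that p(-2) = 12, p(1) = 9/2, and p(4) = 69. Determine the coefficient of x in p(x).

3/2

Write p(x) = ax^2 + bx + c. Substituting each data point gives a linear system:
  4a - 2b + c = 12
  a + b + c = 9/2
  16a + 4b + c = 69
Solving the system yields a = 4, b = 3/2, c = -1.
So p(x) = 4x^2 + (3/2)x - 1.
The coefficient of x is 3/2.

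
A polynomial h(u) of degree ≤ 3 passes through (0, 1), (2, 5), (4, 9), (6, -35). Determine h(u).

h(u) = -u^3 + 6u^2 - 6u + 1

Write h(u) = au^3 + bu^2 + cu + d. Substituting each data point gives a linear system:
  d = 1
  8a + 4b + 2c + d = 5
  64a + 16b + 4c + d = 9
  216a + 36b + 6c + d = -35
Solving the system yields a = -1, b = 6, c = -6, d = 1.
So h(u) = -u^3 + 6u^2 - 6u + 1.
Check: h(2) = 5. ✓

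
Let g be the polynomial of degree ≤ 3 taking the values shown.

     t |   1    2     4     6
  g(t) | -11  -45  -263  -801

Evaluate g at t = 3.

Write g(t) = at^3 + bt^2 + ct + d. Substituting each data point gives a linear system:
  a + b + c + d = -11
  8a + 4b + 2c + d = -45
  64a + 16b + 4c + d = -263
  216a + 36b + 6c + d = -801
Solving the system yields a = -3, b = -4, c = -1, d = -3.
So g(t) = -3t^3 - 4t^2 - t - 3.
Then g(3) = -123.

-123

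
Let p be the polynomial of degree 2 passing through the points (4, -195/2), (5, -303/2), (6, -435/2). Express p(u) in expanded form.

Using the Lagrange interpolation formula with nodes 4, 5, 6:
  L_0(u) = (u - 5)(u - 6) / 2
  L_1(u) = (u - 4)(u - 6) / -1
  L_2(u) = (u - 4)(u - 5) / 2
Then p(u) = -195/2·L_0(u) - 303/2·L_1(u) - 435/2·L_2(u).
Expanding and collecting terms gives p(u) = -6u^2 - 3/2.
Check: p(4) = -195/2. ✓

p(u) = -6u^2 - 3/2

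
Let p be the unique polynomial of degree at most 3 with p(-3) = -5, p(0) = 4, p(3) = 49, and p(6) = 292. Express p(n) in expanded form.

p(n) = n^3 + 2n^2 + 4

Using the Lagrange interpolation formula with nodes -3, 0, 3, 6:
  L_0(n) = n(n - 3)(n - 6) / -162
  L_1(n) = (n + 3)(n - 3)(n - 6) / 54
  L_2(n) = (n + 3)n(n - 6) / -54
  L_3(n) = (n + 3)n(n - 3) / 162
Then p(n) = -5·L_0(n) + 4·L_1(n) + 49·L_2(n) + 292·L_3(n).
Expanding and collecting terms gives p(n) = n³ + 2n² + 4.
Check: p(6) = 292. ✓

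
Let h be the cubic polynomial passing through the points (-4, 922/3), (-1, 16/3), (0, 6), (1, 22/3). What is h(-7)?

5086/3

Write h(s) = as^3 + bs^2 + cs + d. Substituting each data point gives a linear system:
  -64a + 16b - 4c + d = 922/3
  -a + b - c + d = 16/3
  d = 6
  a + b + c + d = 22/3
Solving the system yields a = -5, b = 1/3, c = 6, d = 6.
So h(s) = -5s^3 + (1/3)s^2 + 6s + 6.
Then h(-7) = 5086/3.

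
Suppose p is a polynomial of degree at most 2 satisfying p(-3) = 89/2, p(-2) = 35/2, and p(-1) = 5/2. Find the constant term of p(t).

-1/2

Write p(t) = at^2 + bt + c. Substituting each data point gives a linear system:
  9a - 3b + c = 89/2
  4a - 2b + c = 35/2
  a - b + c = 5/2
Solving the system yields a = 6, b = 3, c = -1/2.
So p(t) = 6t^2 + 3t - 1/2.
The constant term is -1/2.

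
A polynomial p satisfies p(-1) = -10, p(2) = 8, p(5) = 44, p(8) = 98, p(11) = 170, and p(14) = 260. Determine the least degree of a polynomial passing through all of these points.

2

Forward differences of the values at u = -1, 2, 5, 8, 11, 14:
  p  : -10  8  44  98  170  260
  Δ  : 18  36  54  72  90
  Δ^2: 18  18  18  18
  Δ^3: 0  0  0
  Δ^4: 0  0
  Δ^5: 0
The second differences are constant (18) and nonzero, while all higher differences vanish, so the minimal degree is 2.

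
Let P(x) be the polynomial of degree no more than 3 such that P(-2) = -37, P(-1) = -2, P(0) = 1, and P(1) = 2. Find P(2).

31

Forward differences of the values at x = -2, -1, 0, 1:
  P  : -37  -2  1  2
  Δ  : 35  3  1
  Δ^2: -32  -2
  Δ^3: 30
The third differences are constant, confirming degree 3.
Interpolating (Newton forward form) and evaluating at x = 2 gives P(2) = 31.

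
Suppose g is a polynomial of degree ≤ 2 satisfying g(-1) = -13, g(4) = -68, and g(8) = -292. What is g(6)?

-160

Write g(x) = ax^2 + bx + c. Substituting each data point gives a linear system:
  a - b + c = -13
  16a + 4b + c = -68
  64a + 8b + c = -292
Solving the system yields a = -5, b = 4, c = -4.
So g(x) = -5x^2 + 4x - 4.
Then g(6) = -160.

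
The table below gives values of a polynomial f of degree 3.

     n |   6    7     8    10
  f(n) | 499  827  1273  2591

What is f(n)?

f(n) = 3n^3 - 4n^2 - n + 1

Write f(n) = an^3 + bn^2 + cn + d. Substituting each data point gives a linear system:
  216a + 36b + 6c + d = 499
  343a + 49b + 7c + d = 827
  512a + 64b + 8c + d = 1273
  1000a + 100b + 10c + d = 2591
Solving the system yields a = 3, b = -4, c = -1, d = 1.
So f(n) = 3n³ - 4n² - n + 1.
Check: f(7) = 827. ✓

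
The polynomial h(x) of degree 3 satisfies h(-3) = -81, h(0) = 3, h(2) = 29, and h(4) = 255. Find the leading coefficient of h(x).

Write h(x) = ax^3 + bx^2 + cx + d. Substituting each data point gives a linear system:
  -27a + 9b - 3c + d = -81
  d = 3
  8a + 4b + 2c + d = 29
  64a + 16b + 4c + d = 255
Solving the system yields a = 4, b = 1, c = -5, d = 3.
So h(x) = 4x^3 + x^2 - 5x + 3.
The leading coefficient is 4.

4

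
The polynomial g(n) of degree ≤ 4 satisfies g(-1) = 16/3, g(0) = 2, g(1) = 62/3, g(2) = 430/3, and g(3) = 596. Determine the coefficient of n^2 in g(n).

5

Write g(n) = an^4 + bn^3 + cn^2 + dn + e. Substituting each data point gives a linear system:
  a - b + c - d + e = 16/3
  e = 2
  a + b + c + d + e = 62/3
  16a + 8b + 4c + 2d + e = 430/3
  81a + 27b + 9c + 3d + e = 596
Solving the system yields a = 6, b = 5/3, c = 5, d = 6, e = 2.
So g(n) = 6n⁴ + (5/3)n³ + 5n² + 6n + 2.
The coefficient of n^2 is 5.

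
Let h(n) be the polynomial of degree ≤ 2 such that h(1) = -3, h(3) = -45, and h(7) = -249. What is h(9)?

-411

Using the Lagrange interpolation formula with nodes 1, 3, 7:
  L_0(n) = (n - 3)(n - 7) / 12
  L_1(n) = (n - 1)(n - 7) / -8
  L_2(n) = (n - 1)(n - 3) / 24
Then h(n) = -3·L_0(n) - 45·L_1(n) - 249·L_2(n).
Expanding and collecting terms gives h(n) = -5n² - n + 3.
Evaluating at n = 9: h(9) = -411.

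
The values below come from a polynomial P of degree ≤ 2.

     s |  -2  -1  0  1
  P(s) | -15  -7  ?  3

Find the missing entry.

On equispaced nodes a degree-2 polynomial has vanishing third forward difference, so
  - P(-2) + 3·P(-1) - 3·P(0) + P(1) = 0.
Substituting the known values and solving for P(0):
  -3·P(0) = 3
  P(0) = -1.

-1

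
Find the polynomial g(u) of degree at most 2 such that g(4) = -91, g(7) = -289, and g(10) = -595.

g(u) = -6u^2 + 5

Using the Lagrange interpolation formula with nodes 4, 7, 10:
  L_0(u) = (u - 7)(u - 10) / 18
  L_1(u) = (u - 4)(u - 10) / -9
  L_2(u) = (u - 4)(u - 7) / 18
Then g(u) = -91·L_0(u) - 289·L_1(u) - 595·L_2(u).
Expanding and collecting terms gives g(u) = -6u^2 + 5.
Check: g(4) = -91. ✓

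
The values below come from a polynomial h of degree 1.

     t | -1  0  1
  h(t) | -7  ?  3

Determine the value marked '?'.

The 2 known points determine the degree-1 polynomial uniquely.
Write h(t) = at + b. Substituting each data point gives a linear system:
  -a + b = -7
  a + b = 3
Solving the system yields a = 5, b = -2.
So h(t) = 5t - 2.
Then h(0) = -2.

-2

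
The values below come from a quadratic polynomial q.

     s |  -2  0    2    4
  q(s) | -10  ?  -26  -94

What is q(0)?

2

The 3 known points determine the degree-2 polynomial uniquely.
Write q(s) = as^2 + bs + c. Substituting each data point gives a linear system:
  4a - 2b + c = -10
  4a + 2b + c = -26
  16a + 4b + c = -94
Solving the system yields a = -5, b = -4, c = 2.
So q(s) = -5s^2 - 4s + 2.
Then q(0) = 2.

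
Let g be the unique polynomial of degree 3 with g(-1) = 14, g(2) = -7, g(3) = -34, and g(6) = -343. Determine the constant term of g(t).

5

Write g(t) = at^3 + bt^2 + ct + d. Substituting each data point gives a linear system:
  -a + b - c + d = 14
  8a + 4b + 2c + d = -7
  27a + 9b + 3c + d = -34
  216a + 36b + 6c + d = -343
Solving the system yields a = -2, b = 3, c = -4, d = 5.
So g(t) = -2t^3 + 3t^2 - 4t + 5.
The constant term is 5.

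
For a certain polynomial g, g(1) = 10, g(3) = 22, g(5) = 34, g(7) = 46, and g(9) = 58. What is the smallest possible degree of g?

Forward differences of the values at s = 1, 3, 5, 7, 9:
  g  : 10  22  34  46  58
  Δ  : 12  12  12  12
  Δ^2: 0  0  0
  Δ^3: 0  0
  Δ^4: 0
The first differences are constant (12) and nonzero, while all higher differences vanish, so the minimal degree is 1.

1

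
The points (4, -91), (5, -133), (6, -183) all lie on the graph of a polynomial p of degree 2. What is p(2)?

-31

Write p(x) = ax^2 + bx + c. Substituting each data point gives a linear system:
  16a + 4b + c = -91
  25a + 5b + c = -133
  36a + 6b + c = -183
Solving the system yields a = -4, b = -6, c = -3.
So p(x) = -4x^2 - 6x - 3.
Then p(2) = -31.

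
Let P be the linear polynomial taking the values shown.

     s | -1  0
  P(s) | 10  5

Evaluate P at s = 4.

Using the Lagrange interpolation formula with nodes -1, 0:
  L_0(s) = s / -1
  L_1(s) = (s + 1) / 1
Then P(s) = 10·L_0(s) + 5·L_1(s).
Expanding and collecting terms gives P(s) = -5s + 5.
Evaluating at s = 4: P(4) = -15.

-15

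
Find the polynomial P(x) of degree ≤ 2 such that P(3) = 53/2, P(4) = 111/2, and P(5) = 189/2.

Write P(x) = ax^2 + bx + c. Substituting each data point gives a linear system:
  9a + 3b + c = 53/2
  16a + 4b + c = 111/2
  25a + 5b + c = 189/2
Solving the system yields a = 5, b = -6, c = -1/2.
So P(x) = 5x^2 - 6x - 1/2.
Check: P(3) = 53/2. ✓

P(x) = 5x^2 - 6x - 1/2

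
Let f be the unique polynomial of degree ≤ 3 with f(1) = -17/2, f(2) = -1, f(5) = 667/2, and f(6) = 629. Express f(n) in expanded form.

f(n) = 4n^3 - 6n^2 - (5/2)n - 4

Write f(n) = an^3 + bn^2 + cn + d. Substituting each data point gives a linear system:
  a + b + c + d = -17/2
  8a + 4b + 2c + d = -1
  125a + 25b + 5c + d = 667/2
  216a + 36b + 6c + d = 629
Solving the system yields a = 4, b = -6, c = -5/2, d = -4.
So f(n) = 4n^3 - 6n^2 - (5/2)n - 4.
Check: f(5) = 667/2. ✓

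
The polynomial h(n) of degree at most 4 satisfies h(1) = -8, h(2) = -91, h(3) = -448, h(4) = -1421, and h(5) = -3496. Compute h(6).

Using the Lagrange interpolation formula with nodes 1, 2, 3, 4, 5:
  L_0(n) = (n - 2)(n - 3)(n - 4)(n - 5) / 24
  L_1(n) = (n - 1)(n - 3)(n - 4)(n - 5) / -6
  L_2(n) = (n - 1)(n - 2)(n - 4)(n - 5) / 4
  L_3(n) = (n - 1)(n - 2)(n - 3)(n - 5) / -6
  L_4(n) = (n - 1)(n - 2)(n - 3)(n - 4) / 24
Then h(n) = -8·L_0(n) - 91·L_1(n) - 448·L_2(n) - 1421·L_3(n) - 3496·L_4(n).
Expanding and collecting terms gives h(n) = -6n⁴ + 3n³ - 5n² + n - 1.
Evaluating at n = 6: h(6) = -7303.

-7303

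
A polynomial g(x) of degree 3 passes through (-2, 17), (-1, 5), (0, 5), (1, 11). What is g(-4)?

101

Write g(x) = ax^3 + bx^2 + cx + d. Substituting each data point gives a linear system:
  -8a + 4b - 2c + d = 17
  -a + b - c + d = 5
  d = 5
  a + b + c + d = 11
Solving the system yields a = -1, b = 3, c = 4, d = 5.
So g(x) = -x^3 + 3x^2 + 4x + 5.
Then g(-4) = 101.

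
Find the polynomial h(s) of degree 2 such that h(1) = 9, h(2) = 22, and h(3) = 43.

Write h(s) = as^2 + bs + c. Substituting each data point gives a linear system:
  a + b + c = 9
  4a + 2b + c = 22
  9a + 3b + c = 43
Solving the system yields a = 4, b = 1, c = 4.
So h(s) = 4s^2 + s + 4.
Check: h(1) = 9. ✓

h(s) = 4s^2 + s + 4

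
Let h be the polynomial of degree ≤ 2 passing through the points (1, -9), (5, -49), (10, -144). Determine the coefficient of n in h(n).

Write h(n) = an^2 + bn + c. Substituting each data point gives a linear system:
  a + b + c = -9
  25a + 5b + c = -49
  100a + 10b + c = -144
Solving the system yields a = -1, b = -4, c = -4.
So h(n) = -n² - 4n - 4.
The coefficient of n is -4.

-4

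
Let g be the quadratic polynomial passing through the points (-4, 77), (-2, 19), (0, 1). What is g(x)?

Write g(x) = ax^2 + bx + c. Substituting each data point gives a linear system:
  16a - 4b + c = 77
  4a - 2b + c = 19
  c = 1
Solving the system yields a = 5, b = 1, c = 1.
So g(x) = 5x^2 + x + 1.
Check: g(0) = 1. ✓

g(x) = 5x^2 + x + 1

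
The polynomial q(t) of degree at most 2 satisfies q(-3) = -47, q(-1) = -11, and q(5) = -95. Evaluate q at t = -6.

-161

Write q(t) = at^2 + bt + c. Substituting each data point gives a linear system:
  9a - 3b + c = -47
  a - b + c = -11
  25a + 5b + c = -95
Solving the system yields a = -4, b = 2, c = -5.
So q(t) = -4t^2 + 2t - 5.
Then q(-6) = -161.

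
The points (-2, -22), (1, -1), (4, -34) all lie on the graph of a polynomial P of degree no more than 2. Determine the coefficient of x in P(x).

4

Write P(x) = ax^2 + bx + c. Substituting each data point gives a linear system:
  4a - 2b + c = -22
  a + b + c = -1
  16a + 4b + c = -34
Solving the system yields a = -3, b = 4, c = -2.
So P(x) = -3x^2 + 4x - 2.
The coefficient of x is 4.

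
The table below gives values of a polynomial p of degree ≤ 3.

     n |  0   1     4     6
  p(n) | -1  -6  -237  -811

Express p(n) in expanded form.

p(n) = -4n^3 + 2n^2 - 3n - 1

Write p(n) = an^3 + bn^2 + cn + d. Substituting each data point gives a linear system:
  d = -1
  a + b + c + d = -6
  64a + 16b + 4c + d = -237
  216a + 36b + 6c + d = -811
Solving the system yields a = -4, b = 2, c = -3, d = -1.
So p(n) = -4n^3 + 2n^2 - 3n - 1.
Check: p(1) = -6. ✓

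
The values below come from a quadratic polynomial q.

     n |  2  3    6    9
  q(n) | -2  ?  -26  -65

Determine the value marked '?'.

The 3 known points determine the degree-2 polynomial uniquely.
Write q(n) = an^2 + bn + c. Substituting each data point gives a linear system:
  4a + 2b + c = -2
  36a + 6b + c = -26
  81a + 9b + c = -65
Solving the system yields a = -1, b = 2, c = -2.
So q(n) = -n^2 + 2n - 2.
Then q(3) = -5.

-5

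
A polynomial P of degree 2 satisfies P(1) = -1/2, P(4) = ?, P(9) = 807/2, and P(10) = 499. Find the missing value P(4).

76

The 3 known points determine the degree-2 polynomial uniquely.
Write P(t) = at^2 + bt + c. Substituting each data point gives a linear system:
  a + b + c = -1/2
  81a + 9b + c = 807/2
  100a + 10b + c = 499
Solving the system yields a = 5, b = 1/2, c = -6.
So P(t) = 5t^2 + (1/2)t - 6.
Then P(4) = 76.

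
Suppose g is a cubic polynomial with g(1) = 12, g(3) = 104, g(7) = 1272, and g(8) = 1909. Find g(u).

Write g(u) = au^3 + bu^2 + cu + d. Substituting each data point gives a linear system:
  a + b + c + d = 12
  27a + 9b + 3c + d = 104
  343a + 49b + 7c + d = 1272
  512a + 64b + 8c + d = 1909
Solving the system yields a = 4, b = -3, c = 6, d = 5.
So g(u) = 4u³ - 3u² + 6u + 5.
Check: g(1) = 12. ✓

g(u) = 4u^3 - 3u^2 + 6u + 5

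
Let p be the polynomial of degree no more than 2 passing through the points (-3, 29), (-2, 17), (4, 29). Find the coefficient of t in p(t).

Write p(t) = at^2 + bt + c. Substituting each data point gives a linear system:
  9a - 3b + c = 29
  4a - 2b + c = 17
  16a + 4b + c = 29
Solving the system yields a = 2, b = -2, c = 5.
So p(t) = 2t² - 2t + 5.
The coefficient of t is -2.

-2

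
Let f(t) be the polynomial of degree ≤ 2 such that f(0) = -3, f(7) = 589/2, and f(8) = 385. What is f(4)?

Write f(t) = at^2 + bt + c. Substituting each data point gives a linear system:
  c = -3
  49a + 7b + c = 589/2
  64a + 8b + c = 385
Solving the system yields a = 6, b = 1/2, c = -3.
So f(t) = 6t² + (1/2)t - 3.
Then f(4) = 95.

95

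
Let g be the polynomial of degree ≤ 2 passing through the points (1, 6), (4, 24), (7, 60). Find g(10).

114

Using the Lagrange interpolation formula with nodes 1, 4, 7:
  L_0(s) = (s - 4)(s - 7) / 18
  L_1(s) = (s - 1)(s - 7) / -9
  L_2(s) = (s - 1)(s - 4) / 18
Then g(s) = 6·L_0(s) + 24·L_1(s) + 60·L_2(s).
Expanding and collecting terms gives g(s) = s^2 + s + 4.
Evaluating at s = 10: g(10) = 114.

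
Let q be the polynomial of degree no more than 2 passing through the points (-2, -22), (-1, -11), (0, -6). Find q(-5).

Forward differences of the values at x = -2, -1, 0:
  q  : -22  -11  -6
  Δ  : 11  5
  Δ^2: -6
The second differences are constant, confirming degree 2.
Interpolating (Newton forward form) and evaluating at x = -5 gives q(-5) = -91.

-91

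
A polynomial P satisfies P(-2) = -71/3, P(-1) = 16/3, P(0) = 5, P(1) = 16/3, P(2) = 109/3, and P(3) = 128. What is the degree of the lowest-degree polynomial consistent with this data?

3

Forward differences of the values at u = -2, -1, 0, 1, 2, 3:
  P  : -71/3  16/3  5  16/3  109/3  128
  Δ  : 29  -1/3  1/3  31  275/3
  Δ^2: -88/3  2/3  92/3  182/3
  Δ^3: 30  30  30
  Δ^4: 0  0
  Δ^5: 0
The third differences are constant (30) and nonzero, while all higher differences vanish, so the minimal degree is 3.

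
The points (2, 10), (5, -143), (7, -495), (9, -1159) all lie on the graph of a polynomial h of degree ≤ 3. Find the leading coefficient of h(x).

Write h(x) = ax^3 + bx^2 + cx + d. Substituting each data point gives a linear system:
  8a + 4b + 2c + d = 10
  125a + 25b + 5c + d = -143
  343a + 49b + 7c + d = -495
  729a + 81b + 9c + d = -1159
Solving the system yields a = -2, b = 3, c = 6, d = 2.
So h(x) = -2x^3 + 3x^2 + 6x + 2.
The leading coefficient is -2.

-2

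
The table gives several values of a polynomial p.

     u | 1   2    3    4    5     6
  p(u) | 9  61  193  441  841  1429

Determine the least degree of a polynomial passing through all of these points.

Forward differences of the values at u = 1, 2, 3, 4, 5, 6:
  p  : 9  61  193  441  841  1429
  Δ  : 52  132  248  400  588
  Δ^2: 80  116  152  188
  Δ^3: 36  36  36
  Δ^4: 0  0
  Δ^5: 0
The third differences are constant (36) and nonzero, while all higher differences vanish, so the minimal degree is 3.

3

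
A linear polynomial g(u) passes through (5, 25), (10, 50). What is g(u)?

Write g(u) = au + b. Substituting each data point gives a linear system:
  5a + b = 25
  10a + b = 50
Solving the system yields a = 5, b = 0.
So g(u) = 5u.
Check: g(10) = 50. ✓

g(u) = 5u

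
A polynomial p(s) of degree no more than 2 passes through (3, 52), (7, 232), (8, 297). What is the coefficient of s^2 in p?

4

Write p(s) = as^2 + bs + c. Substituting each data point gives a linear system:
  9a + 3b + c = 52
  49a + 7b + c = 232
  64a + 8b + c = 297
Solving the system yields a = 4, b = 5, c = 1.
So p(s) = 4s^2 + 5s + 1.
The leading coefficient is 4.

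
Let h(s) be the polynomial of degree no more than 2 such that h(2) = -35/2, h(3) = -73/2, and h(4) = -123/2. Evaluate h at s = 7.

-345/2

Forward differences of the values at s = 2, 3, 4:
  h  : -35/2  -73/2  -123/2
  Δ  : -19  -25
  Δ^2: -6
The second differences are constant, confirming degree 2.
Interpolating (Newton forward form) and evaluating at s = 7 gives h(7) = -345/2.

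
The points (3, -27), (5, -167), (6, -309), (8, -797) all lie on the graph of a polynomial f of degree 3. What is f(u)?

Using the Lagrange interpolation formula with nodes 3, 5, 6, 8:
  L_0(u) = (u - 5)(u - 6)(u - 8) / -30
  L_1(u) = (u - 3)(u - 6)(u - 8) / 6
  L_2(u) = (u - 3)(u - 5)(u - 8) / -6
  L_3(u) = (u - 3)(u - 5)(u - 6) / 30
Then f(u) = -27·L_0(u) - 167·L_1(u) - 309·L_2(u) - 797·L_3(u).
Expanding and collecting terms gives f(u) = -2u^3 + 4u^2 - 4u + 3.
Check: f(8) = -797. ✓

f(u) = -2u^3 + 4u^2 - 4u + 3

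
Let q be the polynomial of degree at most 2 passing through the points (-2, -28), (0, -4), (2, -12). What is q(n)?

q(n) = -4n^2 + 4n - 4

Write q(n) = an^2 + bn + c. Substituting each data point gives a linear system:
  4a - 2b + c = -28
  c = -4
  4a + 2b + c = -12
Solving the system yields a = -4, b = 4, c = -4.
So q(n) = -4n² + 4n - 4.
Check: q(2) = -12. ✓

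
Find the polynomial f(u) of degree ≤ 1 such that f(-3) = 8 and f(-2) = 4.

f(u) = -4u - 4

Using the Lagrange interpolation formula with nodes -3, -2:
  L_0(u) = (u + 2) / -1
  L_1(u) = (u + 3) / 1
Then f(u) = 8·L_0(u) + 4·L_1(u).
Expanding and collecting terms gives f(u) = -4u - 4.
Check: f(-3) = 8. ✓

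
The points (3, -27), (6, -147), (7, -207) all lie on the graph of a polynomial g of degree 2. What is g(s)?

Write g(s) = as^2 + bs + c. Substituting each data point gives a linear system:
  9a + 3b + c = -27
  36a + 6b + c = -147
  49a + 7b + c = -207
Solving the system yields a = -5, b = 5, c = 3.
So g(s) = -5s^2 + 5s + 3.
Check: g(7) = -207. ✓

g(s) = -5s^2 + 5s + 3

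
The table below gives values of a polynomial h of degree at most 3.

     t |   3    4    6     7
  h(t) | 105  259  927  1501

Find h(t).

h(t) = 5t^3 - 5t^2 + 4t + 3

Using the Lagrange interpolation formula with nodes 3, 4, 6, 7:
  L_0(t) = (t - 4)(t - 6)(t - 7) / -12
  L_1(t) = (t - 3)(t - 6)(t - 7) / 6
  L_2(t) = (t - 3)(t - 4)(t - 7) / -6
  L_3(t) = (t - 3)(t - 4)(t - 6) / 12
Then h(t) = 105·L_0(t) + 259·L_1(t) + 927·L_2(t) + 1501·L_3(t).
Expanding and collecting terms gives h(t) = 5t³ - 5t² + 4t + 3.
Check: h(3) = 105. ✓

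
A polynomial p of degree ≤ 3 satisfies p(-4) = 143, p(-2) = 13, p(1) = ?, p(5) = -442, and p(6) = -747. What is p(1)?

The 4 known points determine the degree-3 polynomial uniquely.
Write p(u) = au^3 + bu^2 + cu + d. Substituting each data point gives a linear system:
  -64a + 16b - 4c + d = 143
  -8a + 4b - 2c + d = 13
  125a + 25b + 5c + d = -442
  216a + 36b + 6c + d = -747
Solving the system yields a = -3, b = -3, c = 1, d = 3.
So p(u) = -3u³ - 3u² + u + 3.
Then p(1) = -2.

-2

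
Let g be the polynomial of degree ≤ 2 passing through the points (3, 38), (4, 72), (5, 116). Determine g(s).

Using the Lagrange interpolation formula with nodes 3, 4, 5:
  L_0(s) = (s - 4)(s - 5) / 2
  L_1(s) = (s - 3)(s - 5) / -1
  L_2(s) = (s - 3)(s - 4) / 2
Then g(s) = 38·L_0(s) + 72·L_1(s) + 116·L_2(s).
Expanding and collecting terms gives g(s) = 5s^2 - s - 4.
Check: g(3) = 38. ✓

g(s) = 5s^2 - s - 4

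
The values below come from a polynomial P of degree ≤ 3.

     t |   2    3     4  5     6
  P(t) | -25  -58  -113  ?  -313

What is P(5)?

-196

The 4 known points determine the degree-3 polynomial uniquely.
Write P(t) = at^3 + bt^2 + ct + d. Substituting each data point gives a linear system:
  8a + 4b + 2c + d = -25
  27a + 9b + 3c + d = -58
  64a + 16b + 4c + d = -113
  216a + 36b + 6c + d = -313
Solving the system yields a = -1, b = -2, c = -4, d = -1.
So P(t) = -t³ - 2t² - 4t - 1.
Then P(5) = -196.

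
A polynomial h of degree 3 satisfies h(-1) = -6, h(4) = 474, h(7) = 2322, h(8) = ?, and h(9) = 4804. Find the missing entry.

3414

The 4 known points determine the degree-3 polynomial uniquely.
Write h(n) = an^3 + bn^2 + cn + d. Substituting each data point gives a linear system:
  -a + b - c + d = -6
  64a + 16b + 4c + d = 474
  343a + 49b + 7c + d = 2322
  729a + 81b + 9c + d = 4804
Solving the system yields a = 6, b = 5, c = 3, d = -2.
So h(n) = 6n³ + 5n² + 3n - 2.
Then h(8) = 3414.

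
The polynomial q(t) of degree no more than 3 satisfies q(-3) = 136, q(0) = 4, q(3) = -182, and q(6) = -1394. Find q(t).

Write q(t) = at^3 + bt^2 + ct + d. Substituting each data point gives a linear system:
  -27a + 9b - 3c + d = 136
  d = 4
  27a + 9b + 3c + d = -182
  216a + 36b + 6c + d = -1394
Solving the system yields a = -6, b = -3, c = 1, d = 4.
So q(t) = -6t³ - 3t² + t + 4.
Check: q(3) = -182. ✓

q(t) = -6t^3 - 3t^2 + t + 4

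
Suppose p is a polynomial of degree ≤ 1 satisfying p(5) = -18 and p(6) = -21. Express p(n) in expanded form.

Write p(n) = an + b. Substituting each data point gives a linear system:
  5a + b = -18
  6a + b = -21
Solving the system yields a = -3, b = -3.
So p(n) = -3n - 3.
Check: p(6) = -21. ✓

p(n) = -3n - 3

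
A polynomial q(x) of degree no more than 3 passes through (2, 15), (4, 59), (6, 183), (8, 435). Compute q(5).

108

Write q(x) = ax^3 + bx^2 + cx + d. Substituting each data point gives a linear system:
  8a + 4b + 2c + d = 15
  64a + 16b + 4c + d = 59
  216a + 36b + 6c + d = 183
  512a + 64b + 8c + d = 435
Solving the system yields a = 1, b = -2, c = 6, d = 3.
So q(x) = x^3 - 2x^2 + 6x + 3.
Then q(5) = 108.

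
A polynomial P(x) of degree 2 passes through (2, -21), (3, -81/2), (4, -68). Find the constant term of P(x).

Write P(x) = ax^2 + bx + c. Substituting each data point gives a linear system:
  4a + 2b + c = -21
  9a + 3b + c = -81/2
  16a + 4b + c = -68
Solving the system yields a = -4, b = 1/2, c = -6.
So P(x) = -4x^2 + (1/2)x - 6.
The constant term is -6.

-6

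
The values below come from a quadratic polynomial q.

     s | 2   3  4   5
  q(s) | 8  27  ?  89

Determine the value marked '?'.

54

On equispaced nodes a degree-2 polynomial has vanishing third forward difference, so
  - q(2) + 3·q(3) - 3·q(4) + q(5) = 0.
Substituting the known values and solving for q(4):
  -3·q(4) = -162
  q(4) = 54.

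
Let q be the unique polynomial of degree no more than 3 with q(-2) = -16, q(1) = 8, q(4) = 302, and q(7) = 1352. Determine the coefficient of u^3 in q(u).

Write q(u) = au^3 + bu^2 + cu + d. Substituting each data point gives a linear system:
  -8a + 4b - 2c + d = -16
  a + b + c + d = 8
  64a + 16b + 4c + d = 302
  343a + 49b + 7c + d = 1352
Solving the system yields a = 3, b = 6, c = 5, d = -6.
So q(u) = 3u^3 + 6u^2 + 5u - 6.
The leading coefficient is 3.

3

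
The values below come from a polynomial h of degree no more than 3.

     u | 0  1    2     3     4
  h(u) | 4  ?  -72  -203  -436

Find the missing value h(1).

On equispaced nodes a degree-3 polynomial has vanishing fourth forward difference, so
  h(0) - 4·h(1) + 6·h(2) - 4·h(3) + h(4) = 0.
Substituting the known values and solving for h(1):
  -4·h(1) = 52
  h(1) = -13.

-13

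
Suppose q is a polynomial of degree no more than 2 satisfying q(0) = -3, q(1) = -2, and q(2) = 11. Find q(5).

122

Forward differences of the values at t = 0, 1, 2:
  q  : -3  -2  11
  Δ  : 1  13
  Δ^2: 12
The second differences are constant, confirming degree 2.
Interpolating (Newton forward form) and evaluating at t = 5 gives q(5) = 122.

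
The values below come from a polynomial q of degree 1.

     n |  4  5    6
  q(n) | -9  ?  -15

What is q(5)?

The 2 known points determine the degree-1 polynomial uniquely.
Write q(n) = an + b. Substituting each data point gives a linear system:
  4a + b = -9
  6a + b = -15
Solving the system yields a = -3, b = 3.
So q(n) = -3n + 3.
Then q(5) = -12.

-12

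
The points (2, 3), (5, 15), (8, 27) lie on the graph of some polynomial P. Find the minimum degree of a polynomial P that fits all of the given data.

Forward differences of the values at u = 2, 5, 8:
  P  : 3  15  27
  Δ  : 12  12
  Δ^2: 0
The first differences are constant (12) and nonzero, while all higher differences vanish, so the minimal degree is 1.

1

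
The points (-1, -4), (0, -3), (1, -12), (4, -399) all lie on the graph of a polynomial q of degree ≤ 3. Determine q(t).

Using the Lagrange interpolation formula with nodes -1, 0, 1, 4:
  L_0(t) = t(t - 1)(t - 4) / -10
  L_1(t) = (t + 1)(t - 1)(t - 4) / 4
  L_2(t) = (t + 1)t(t - 4) / -6
  L_3(t) = (t + 1)t(t - 1) / 60
Then q(t) = -4·L_0(t) - 3·L_1(t) - 12·L_2(t) - 399·L_3(t).
Expanding and collecting terms gives q(t) = -5t³ - 5t² + t - 3.
Check: q(0) = -3. ✓

q(t) = -5t^3 - 5t^2 + t - 3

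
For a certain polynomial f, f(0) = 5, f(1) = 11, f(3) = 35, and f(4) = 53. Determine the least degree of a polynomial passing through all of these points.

Divided differences on the nodes 0, 1, 3, 4:
  order 0: 5  11  35  53
  order 1: 6  12  18
  order 2: 2  2
  order 3: 0
The order-2 divided differences are all 2 (nonzero) and every higher order vanishes, so the data lies on a polynomial of degree exactly 2.

2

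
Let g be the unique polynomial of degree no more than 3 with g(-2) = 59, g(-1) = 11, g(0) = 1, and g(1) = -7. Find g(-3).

181

Using the Lagrange interpolation formula with nodes -2, -1, 0, 1:
  L_0(t) = (t + 1)t(t - 1) / -6
  L_1(t) = (t + 2)t(t - 1) / 2
  L_2(t) = (t + 2)(t + 1)(t - 1) / -2
  L_3(t) = (t + 2)(t + 1)t / 6
Then g(t) = 59·L_0(t) + 11·L_1(t) + 1·L_2(t) - 7·L_3(t).
Expanding and collecting terms gives g(t) = -6t³ + t² - 3t + 1.
Evaluating at t = -3: g(-3) = 181.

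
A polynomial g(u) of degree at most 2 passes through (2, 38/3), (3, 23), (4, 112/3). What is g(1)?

19/3

Forward differences of the values at u = 2, 3, 4:
  g  : 38/3  23  112/3
  Δ  : 31/3  43/3
  Δ^2: 4
The second differences are constant, confirming degree 2.
Interpolating (Newton forward form) and evaluating at u = 1 gives g(1) = 19/3.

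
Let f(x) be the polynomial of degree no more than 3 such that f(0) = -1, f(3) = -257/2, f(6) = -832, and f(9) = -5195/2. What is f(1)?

Forward differences of the values at x = 0, 3, 6, 9:
  f  : -1  -257/2  -832  -5195/2
  Δ  : -255/2  -1407/2  -3531/2
  Δ^2: -576  -1062
  Δ^3: -486
The third differences are constant, confirming degree 3.
Interpolating (Newton forward form) and evaluating at x = 1 gives f(1) = -19/2.

-19/2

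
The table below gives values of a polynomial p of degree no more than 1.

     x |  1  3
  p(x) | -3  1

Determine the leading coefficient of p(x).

2

Write p(x) = ax + b. Substituting each data point gives a linear system:
  a + b = -3
  3a + b = 1
Solving the system yields a = 2, b = -5.
So p(x) = 2x - 5.
The leading coefficient is 2.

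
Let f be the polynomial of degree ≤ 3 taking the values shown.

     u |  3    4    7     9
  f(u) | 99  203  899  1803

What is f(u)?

f(u) = 2u^3 + 4u^2 + 2u + 3

Write f(u) = au^3 + bu^2 + cu + d. Substituting each data point gives a linear system:
  27a + 9b + 3c + d = 99
  64a + 16b + 4c + d = 203
  343a + 49b + 7c + d = 899
  729a + 81b + 9c + d = 1803
Solving the system yields a = 2, b = 4, c = 2, d = 3.
So f(u) = 2u^3 + 4u^2 + 2u + 3.
Check: f(7) = 899. ✓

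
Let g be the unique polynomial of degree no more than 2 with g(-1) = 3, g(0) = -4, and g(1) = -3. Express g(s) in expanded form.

Write g(s) = as^2 + bs + c. Substituting each data point gives a linear system:
  a - b + c = 3
  c = -4
  a + b + c = -3
Solving the system yields a = 4, b = -3, c = -4.
So g(s) = 4s^2 - 3s - 4.
Check: g(-1) = 3. ✓

g(s) = 4s^2 - 3s - 4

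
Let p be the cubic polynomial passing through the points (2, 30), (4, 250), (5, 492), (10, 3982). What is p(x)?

Using the Lagrange interpolation formula with nodes 2, 4, 5, 10:
  L_0(x) = (x - 4)(x - 5)(x - 10) / -48
  L_1(x) = (x - 2)(x - 5)(x - 10) / 12
  L_2(x) = (x - 2)(x - 4)(x - 10) / -15
  L_3(x) = (x - 2)(x - 4)(x - 5) / 240
Then p(x) = 30·L_0(x) + 250·L_1(x) + 492·L_2(x) + 3982·L_3(x).
Expanding and collecting terms gives p(x) = 4x^3 - 2x + 2.
Check: p(4) = 250. ✓

p(x) = 4x^3 - 2x + 2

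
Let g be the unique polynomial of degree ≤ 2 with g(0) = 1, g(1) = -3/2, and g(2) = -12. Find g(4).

Write g(t) = at^2 + bt + c. Substituting each data point gives a linear system:
  c = 1
  a + b + c = -3/2
  4a + 2b + c = -12
Solving the system yields a = -4, b = 3/2, c = 1.
So g(t) = -4t^2 + (3/2)t + 1.
Then g(4) = -57.

-57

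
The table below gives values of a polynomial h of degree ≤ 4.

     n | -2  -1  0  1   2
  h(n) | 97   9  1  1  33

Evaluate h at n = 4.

769

Forward differences of the values at n = -2, -1, 0, 1, 2:
  h  : 97  9  1  1  33
  Δ  : -88  -8  0  32
  Δ^2: 80  8  32
  Δ^3: -72  24
  Δ^4: 96
The fourth differences are constant, confirming degree 4.
Interpolating (Newton forward form) and evaluating at n = 4 gives h(4) = 769.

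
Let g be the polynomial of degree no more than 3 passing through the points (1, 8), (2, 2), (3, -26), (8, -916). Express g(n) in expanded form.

Using the Lagrange interpolation formula with nodes 1, 2, 3, 8:
  L_0(n) = (n - 2)(n - 3)(n - 8) / -14
  L_1(n) = (n - 1)(n - 3)(n - 8) / 6
  L_2(n) = (n - 1)(n - 2)(n - 8) / -10
  L_3(n) = (n - 1)(n - 2)(n - 3) / 210
Then g(n) = 8·L_0(n) + 2·L_1(n) - 26·L_2(n) - 916·L_3(n).
Expanding and collecting terms gives g(n) = -2n³ + n² + 5n + 4.
Check: g(3) = -26. ✓

g(n) = -2n^3 + n^2 + 5n + 4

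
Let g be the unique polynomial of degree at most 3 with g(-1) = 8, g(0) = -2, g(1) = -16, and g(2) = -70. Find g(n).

Using the Lagrange interpolation formula with nodes -1, 0, 1, 2:
  L_0(n) = n(n - 1)(n - 2) / -6
  L_1(n) = (n + 1)(n - 1)(n - 2) / 2
  L_2(n) = (n + 1)n(n - 2) / -2
  L_3(n) = (n + 1)n(n - 1) / 6
Then g(n) = 8·L_0(n) - 2·L_1(n) - 16·L_2(n) - 70·L_3(n).
Expanding and collecting terms gives g(n) = -6n³ - 2n² - 6n - 2.
Check: g(0) = -2. ✓

g(n) = -6n^3 - 2n^2 - 6n - 2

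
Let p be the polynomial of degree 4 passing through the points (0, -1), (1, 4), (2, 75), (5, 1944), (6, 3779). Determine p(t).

p(t) = 2t^4 + 5t^3 + 4t^2 - 6t - 1

Write p(t) = at^4 + bt^3 + ct^2 + dt + e. Substituting each data point gives a linear system:
  e = -1
  a + b + c + d + e = 4
  16a + 8b + 4c + 2d + e = 75
  625a + 125b + 25c + 5d + e = 1944
  1296a + 216b + 36c + 6d + e = 3779
Solving the system yields a = 2, b = 5, c = 4, d = -6, e = -1.
So p(t) = 2t^4 + 5t^3 + 4t^2 - 6t - 1.
Check: p(2) = 75. ✓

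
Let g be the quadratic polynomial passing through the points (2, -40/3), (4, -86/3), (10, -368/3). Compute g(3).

Write g(x) = ax^2 + bx + c. Substituting each data point gives a linear system:
  4a + 2b + c = -40/3
  16a + 4b + c = -86/3
  100a + 10b + c = -368/3
Solving the system yields a = -1, b = -5/3, c = -6.
So g(x) = -x^2 - (5/3)x - 6.
Then g(3) = -20.

-20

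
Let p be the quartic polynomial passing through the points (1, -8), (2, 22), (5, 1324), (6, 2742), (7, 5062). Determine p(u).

Write p(u) = au^4 + bu^3 + cu^2 + du + e. Substituting each data point gives a linear system:
  a + b + c + d + e = -8
  16a + 8b + 4c + 2d + e = 22
  625a + 125b + 25c + 5d + e = 1324
  1296a + 216b + 36c + 6d + e = 2742
  2401a + 343b + 49c + 7d + e = 5062
Solving the system yields a = 2, b = 1, c = -1, d = -4, e = -6.
So p(u) = 2u^4 + u^3 - u^2 - 4u - 6.
Check: p(7) = 5062. ✓

p(u) = 2u^4 + u^3 - u^2 - 4u - 6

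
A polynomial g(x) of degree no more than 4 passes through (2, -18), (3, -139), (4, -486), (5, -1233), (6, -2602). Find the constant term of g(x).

2

Write g(x) = ax^4 + bx^3 + cx^2 + dx + e. Substituting each data point gives a linear system:
  16a + 8b + 4c + 2d + e = -18
  81a + 27b + 9c + 3d + e = -139
  256a + 64b + 16c + 4d + e = -486
  625a + 125b + 25c + 5d + e = -1233
  1296a + 216b + 36c + 6d + e = -2602
Solving the system yields a = -2, b = -1, c = 6, d = -2, e = 2.
So g(x) = -2x^4 - x^3 + 6x^2 - 2x + 2.
The constant term is 2.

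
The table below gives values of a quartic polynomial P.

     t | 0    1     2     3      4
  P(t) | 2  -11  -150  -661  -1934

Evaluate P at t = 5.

-4503

Forward differences of the values at t = 0, 1, 2, 3, 4:
  P  : 2  -11  -150  -661  -1934
  Δ  : -13  -139  -511  -1273
  Δ^2: -126  -372  -762
  Δ^3: -246  -390
  Δ^4: -144
The fourth differences are constant, confirming degree 4.
Interpolating (Newton forward form) and evaluating at t = 5 gives P(5) = -4503.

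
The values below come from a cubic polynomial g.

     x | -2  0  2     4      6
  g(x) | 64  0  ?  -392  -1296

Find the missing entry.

-56

On equispaced nodes a degree-3 polynomial has vanishing fourth forward difference, so
  g(-2) - 4·g(0) + 6·g(2) - 4·g(4) + g(6) = 0.
Substituting the known values and solving for g(2):
  6·g(2) = -336
  g(2) = -56.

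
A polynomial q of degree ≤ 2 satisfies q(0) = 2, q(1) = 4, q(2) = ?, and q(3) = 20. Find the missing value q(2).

The 3 known points determine the degree-2 polynomial uniquely.
Write q(n) = an^2 + bn + c. Substituting each data point gives a linear system:
  c = 2
  a + b + c = 4
  9a + 3b + c = 20
Solving the system yields a = 2, b = 0, c = 2.
So q(n) = 2n^2 + 2.
Then q(2) = 10.

10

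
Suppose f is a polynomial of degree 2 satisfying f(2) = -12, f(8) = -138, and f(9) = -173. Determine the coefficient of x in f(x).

-1

Write f(x) = ax^2 + bx + c. Substituting each data point gives a linear system:
  4a + 2b + c = -12
  64a + 8b + c = -138
  81a + 9b + c = -173
Solving the system yields a = -2, b = -1, c = -2.
So f(x) = -2x^2 - x - 2.
The coefficient of x is -1.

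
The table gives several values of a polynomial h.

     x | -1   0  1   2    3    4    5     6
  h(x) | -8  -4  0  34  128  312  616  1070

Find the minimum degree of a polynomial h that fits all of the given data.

Forward differences of the values at x = -1, 0, 1, 2, 3, 4, 5, 6:
  h  : -8  -4  0  34  128  312  616  1070
  Δ  : 4  4  34  94  184  304  454
  Δ^2: 0  30  60  90  120  150
  Δ^3: 30  30  30  30  30
  Δ^4: 0  0  0  0
  Δ^5: 0  0  0
  Δ^6: 0  0
  Δ^7: 0
The third differences are constant (30) and nonzero, while all higher differences vanish, so the minimal degree is 3.

3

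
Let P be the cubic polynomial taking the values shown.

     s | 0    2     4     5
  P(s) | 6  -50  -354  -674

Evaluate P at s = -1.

Write P(s) = as^3 + bs^2 + cs + d. Substituting each data point gives a linear system:
  d = 6
  8a + 4b + 2c + d = -50
  64a + 16b + 4c + d = -354
  125a + 25b + 5c + d = -674
Solving the system yields a = -5, b = -1, c = -6, d = 6.
So P(s) = -5s^3 - s^2 - 6s + 6.
Then P(-1) = 16.

16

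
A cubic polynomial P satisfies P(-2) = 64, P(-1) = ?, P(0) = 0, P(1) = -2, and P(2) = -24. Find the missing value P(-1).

12

On equispaced nodes a degree-3 polynomial has vanishing fourth forward difference, so
  P(-2) - 4·P(-1) + 6·P(0) - 4·P(1) + P(2) = 0.
Substituting the known values and solving for P(-1):
  -4·P(-1) = -48
  P(-1) = 12.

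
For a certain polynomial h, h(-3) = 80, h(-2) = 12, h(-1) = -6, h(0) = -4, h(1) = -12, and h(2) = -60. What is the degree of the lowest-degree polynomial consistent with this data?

Forward differences of the values at s = -3, -2, -1, 0, 1, 2:
  h  : 80  12  -6  -4  -12  -60
  Δ  : -68  -18  2  -8  -48
  Δ^2: 50  20  -10  -40
  Δ^3: -30  -30  -30
  Δ^4: 0  0
  Δ^5: 0
The third differences are constant (-30) and nonzero, while all higher differences vanish, so the minimal degree is 3.

3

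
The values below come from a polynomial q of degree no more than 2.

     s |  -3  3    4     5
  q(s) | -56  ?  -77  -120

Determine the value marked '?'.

-44

The 3 known points determine the degree-2 polynomial uniquely.
Write q(s) = as^2 + bs + c. Substituting each data point gives a linear system:
  9a - 3b + c = -56
  16a + 4b + c = -77
  25a + 5b + c = -120
Solving the system yields a = -5, b = 2, c = -5.
So q(s) = -5s^2 + 2s - 5.
Then q(3) = -44.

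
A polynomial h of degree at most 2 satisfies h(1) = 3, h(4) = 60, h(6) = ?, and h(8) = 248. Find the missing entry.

The 3 known points determine the degree-2 polynomial uniquely.
Write h(x) = ax^2 + bx + c. Substituting each data point gives a linear system:
  a + b + c = 3
  16a + 4b + c = 60
  64a + 8b + c = 248
Solving the system yields a = 4, b = -1, c = 0.
So h(x) = 4x^2 - x.
Then h(6) = 138.

138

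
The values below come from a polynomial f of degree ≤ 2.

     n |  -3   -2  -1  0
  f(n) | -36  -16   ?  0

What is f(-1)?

-4

On equispaced nodes a degree-2 polynomial has vanishing third forward difference, so
  - f(-3) + 3·f(-2) - 3·f(-1) + f(0) = 0.
Substituting the known values and solving for f(-1):
  -3·f(-1) = 12
  f(-1) = -4.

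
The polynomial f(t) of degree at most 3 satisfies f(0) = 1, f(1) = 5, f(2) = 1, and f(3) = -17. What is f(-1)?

Write f(t) = at^3 + bt^2 + ct + d. Substituting each data point gives a linear system:
  d = 1
  a + b + c + d = 5
  8a + 4b + 2c + d = 1
  27a + 9b + 3c + d = -17
Solving the system yields a = -1, b = -1, c = 6, d = 1.
So f(t) = -t^3 - t^2 + 6t + 1.
Then f(-1) = -5.

-5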